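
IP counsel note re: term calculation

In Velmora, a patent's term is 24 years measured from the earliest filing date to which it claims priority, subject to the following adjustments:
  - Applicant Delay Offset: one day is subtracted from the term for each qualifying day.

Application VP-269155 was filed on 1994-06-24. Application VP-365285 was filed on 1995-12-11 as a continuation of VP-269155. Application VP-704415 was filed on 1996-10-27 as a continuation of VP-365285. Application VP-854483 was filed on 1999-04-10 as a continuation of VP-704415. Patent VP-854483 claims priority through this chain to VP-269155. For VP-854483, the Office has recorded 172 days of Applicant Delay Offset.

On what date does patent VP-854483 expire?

Earliest priority filing: 24 June 1994.
Base term: 24 June 1994 + 24 years → 24 June 2018.
Applicant Delay Offset: −172 days → 3 January 2018.

January 3, 2018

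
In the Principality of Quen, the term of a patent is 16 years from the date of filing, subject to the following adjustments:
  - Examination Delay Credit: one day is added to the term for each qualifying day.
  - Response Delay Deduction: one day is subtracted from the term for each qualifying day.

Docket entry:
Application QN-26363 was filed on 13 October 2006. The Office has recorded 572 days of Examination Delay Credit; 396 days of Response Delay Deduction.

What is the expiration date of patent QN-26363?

April 7, 2023

Base term: filing date + 16 years → 13 October 2022.
Examination Delay Credit: +572 days → 7 May 2024.
Response Delay Deduction: −396 days → 7 April 2023.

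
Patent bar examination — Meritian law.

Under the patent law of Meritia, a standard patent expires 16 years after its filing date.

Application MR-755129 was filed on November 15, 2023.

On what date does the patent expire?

Filing date + 16 years → 15 November 2039.

November 15, 2039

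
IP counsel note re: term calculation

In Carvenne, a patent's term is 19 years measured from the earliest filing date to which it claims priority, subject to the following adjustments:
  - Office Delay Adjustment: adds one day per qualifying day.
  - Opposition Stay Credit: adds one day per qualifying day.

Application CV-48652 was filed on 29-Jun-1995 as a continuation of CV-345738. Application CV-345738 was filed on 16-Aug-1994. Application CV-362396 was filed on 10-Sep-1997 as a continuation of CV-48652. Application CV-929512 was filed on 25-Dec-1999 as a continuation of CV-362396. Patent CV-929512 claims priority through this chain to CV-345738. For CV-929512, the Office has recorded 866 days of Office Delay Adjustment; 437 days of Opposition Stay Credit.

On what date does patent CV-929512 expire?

2017-03-11

Earliest priority filing: 16 August 1994.
Base term: 16 August 1994 + 19 years → 16 August 2013.
Office Delay Adjustment: +866 days → 30 December 2015.
Opposition Stay Credit: +437 days → 11 March 2017.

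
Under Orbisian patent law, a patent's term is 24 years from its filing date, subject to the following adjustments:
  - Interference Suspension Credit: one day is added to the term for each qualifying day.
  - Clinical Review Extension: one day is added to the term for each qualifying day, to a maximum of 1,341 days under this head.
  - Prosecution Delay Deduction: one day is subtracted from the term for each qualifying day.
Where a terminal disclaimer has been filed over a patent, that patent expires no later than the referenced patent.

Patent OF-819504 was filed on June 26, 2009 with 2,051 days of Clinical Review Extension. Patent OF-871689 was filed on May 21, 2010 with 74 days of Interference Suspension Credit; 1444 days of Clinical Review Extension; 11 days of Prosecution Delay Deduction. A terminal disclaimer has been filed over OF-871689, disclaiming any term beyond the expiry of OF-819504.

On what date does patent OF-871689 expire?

February 26, 2037

Natural term of OF-871689:
  Base: filing + 24 years → 21 May 2034.
  Interference Suspension Credit: +74 days → 3 August 2034.
  Clinical Review Extension: 1444 days claimed exceeds the 1341-day cap, so +1341 days → 5 April 2038.
  Prosecution Delay Deduction: −11 days → 25 March 2038.
Expiry of referenced patent OF-819504:
  Base: filing + 24 years → 26 June 2033.
  Clinical Review Extension: 2051 days claimed exceeds the 1341-day cap, so +1341 days → 26 February 2037.
Terminal disclaimer: OF-871689 expires on the earlier of 25 March 2038 and 26 February 2037.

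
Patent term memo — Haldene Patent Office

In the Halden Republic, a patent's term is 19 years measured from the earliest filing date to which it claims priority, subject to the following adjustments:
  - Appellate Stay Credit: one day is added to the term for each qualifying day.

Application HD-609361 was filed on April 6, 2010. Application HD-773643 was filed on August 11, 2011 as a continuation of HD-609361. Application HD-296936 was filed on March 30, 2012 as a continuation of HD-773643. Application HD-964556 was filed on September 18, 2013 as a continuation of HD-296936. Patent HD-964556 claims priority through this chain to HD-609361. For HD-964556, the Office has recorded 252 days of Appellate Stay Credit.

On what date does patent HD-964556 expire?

Earliest priority filing: 6 April 2010.
Base term: 6 April 2010 + 19 years → 6 April 2029.
Appellate Stay Credit: +252 days → 14 December 2029.

2029-12-14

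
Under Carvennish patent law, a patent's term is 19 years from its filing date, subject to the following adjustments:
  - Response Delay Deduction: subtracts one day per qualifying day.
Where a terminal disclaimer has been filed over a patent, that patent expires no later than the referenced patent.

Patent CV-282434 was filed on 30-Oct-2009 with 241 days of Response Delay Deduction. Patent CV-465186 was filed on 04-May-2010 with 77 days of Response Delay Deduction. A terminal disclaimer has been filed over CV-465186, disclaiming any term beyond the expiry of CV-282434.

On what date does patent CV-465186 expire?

2028-03-03

Natural term of CV-465186:
  Base: filing + 19 years → 4 May 2029.
  Response Delay Deduction: −77 days → 16 February 2029.
Expiry of referenced patent CV-282434:
  Base: filing + 19 years → 30 October 2028.
  Response Delay Deduction: −241 days → 3 March 2028.
Terminal disclaimer: CV-465186 expires on the earlier of 16 February 2029 and 3 March 2028.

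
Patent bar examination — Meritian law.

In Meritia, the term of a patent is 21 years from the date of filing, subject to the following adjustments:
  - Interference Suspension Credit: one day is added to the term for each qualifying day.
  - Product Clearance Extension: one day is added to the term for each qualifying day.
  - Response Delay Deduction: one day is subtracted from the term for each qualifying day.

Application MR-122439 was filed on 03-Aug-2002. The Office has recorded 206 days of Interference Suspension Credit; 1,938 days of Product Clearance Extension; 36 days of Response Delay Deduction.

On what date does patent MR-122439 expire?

Base term: filing date + 21 years → 3 August 2023.
Interference Suspension Credit: +206 days → 25 February 2024.
Product Clearance Extension: +1938 days → 16 June 2029.
Response Delay Deduction: −36 days → 11 May 2029.

2029-05-11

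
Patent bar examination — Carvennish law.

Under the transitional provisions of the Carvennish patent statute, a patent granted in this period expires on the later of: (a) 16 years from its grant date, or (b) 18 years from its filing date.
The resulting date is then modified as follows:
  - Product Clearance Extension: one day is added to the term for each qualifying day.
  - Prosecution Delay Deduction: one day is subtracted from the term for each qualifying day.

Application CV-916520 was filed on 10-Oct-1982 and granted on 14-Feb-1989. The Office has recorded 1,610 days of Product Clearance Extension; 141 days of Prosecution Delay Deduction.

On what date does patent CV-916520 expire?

(a) grant + 16 years → 14 February 2005.
(b) filing + 18 years → 10 October 2000.
Later of the two: 14 February 2005.
Product Clearance Extension: +1610 days → 13 July 2009.
Prosecution Delay Deduction: −141 days → 22 February 2009.

February 22, 2009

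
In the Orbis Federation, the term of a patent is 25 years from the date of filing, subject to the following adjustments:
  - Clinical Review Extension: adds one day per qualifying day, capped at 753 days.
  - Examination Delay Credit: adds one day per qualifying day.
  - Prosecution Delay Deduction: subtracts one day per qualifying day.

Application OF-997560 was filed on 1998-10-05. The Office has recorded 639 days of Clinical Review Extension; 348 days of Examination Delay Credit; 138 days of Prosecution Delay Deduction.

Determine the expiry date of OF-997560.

2026-01-31

Base term: filing date + 25 years → 5 October 2023.
Clinical Review Extension: 639 days (within the 753-day cap) → +639 days → 5 July 2025.
Examination Delay Credit: +348 days → 18 June 2026.
Prosecution Delay Deduction: −138 days → 31 January 2026.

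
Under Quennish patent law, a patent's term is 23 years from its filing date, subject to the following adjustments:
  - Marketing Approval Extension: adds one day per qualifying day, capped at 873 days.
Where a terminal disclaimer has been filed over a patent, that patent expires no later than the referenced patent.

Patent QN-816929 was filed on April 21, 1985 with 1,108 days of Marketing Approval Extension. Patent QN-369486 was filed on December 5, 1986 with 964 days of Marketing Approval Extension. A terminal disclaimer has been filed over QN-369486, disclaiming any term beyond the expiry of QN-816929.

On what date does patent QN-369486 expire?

Natural term of QN-369486:
  Base: filing + 23 years → 5 December 2009.
  Marketing Approval Extension: 964 days claimed exceeds the 873-day cap, so +873 days → 26 April 2012.
Expiry of referenced patent QN-816929:
  Base: filing + 23 years → 21 April 2008.
  Marketing Approval Extension: 1108 days claimed exceeds the 873-day cap, so +873 days → 11 September 2010.
Terminal disclaimer: QN-369486 expires on the earlier of 26 April 2012 and 11 September 2010.

September 11, 2010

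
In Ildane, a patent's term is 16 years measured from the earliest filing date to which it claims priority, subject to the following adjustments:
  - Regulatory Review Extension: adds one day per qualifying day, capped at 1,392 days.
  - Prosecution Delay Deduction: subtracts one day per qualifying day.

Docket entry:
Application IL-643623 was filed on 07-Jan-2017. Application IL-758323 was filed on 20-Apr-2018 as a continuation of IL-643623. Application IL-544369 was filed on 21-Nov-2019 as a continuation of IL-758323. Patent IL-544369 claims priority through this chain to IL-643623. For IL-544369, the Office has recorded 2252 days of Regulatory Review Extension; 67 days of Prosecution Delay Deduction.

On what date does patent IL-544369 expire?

Earliest priority filing: 7 January 2017.
Base term: 7 January 2017 + 16 years → 7 January 2033.
Regulatory Review Extension: 2252 days claimed exceeds the 1392-day cap, so +1392 days → 30 October 2036.
Prosecution Delay Deduction: −67 days → 24 August 2036.

2036-08-24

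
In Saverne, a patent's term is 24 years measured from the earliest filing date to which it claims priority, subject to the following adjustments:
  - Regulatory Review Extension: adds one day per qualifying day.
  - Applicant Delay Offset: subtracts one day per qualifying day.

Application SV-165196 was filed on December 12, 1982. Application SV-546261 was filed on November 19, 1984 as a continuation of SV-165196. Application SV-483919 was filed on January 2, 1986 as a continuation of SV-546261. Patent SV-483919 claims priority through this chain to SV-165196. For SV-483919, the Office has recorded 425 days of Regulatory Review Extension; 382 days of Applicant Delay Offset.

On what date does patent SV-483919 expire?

Earliest priority filing: 12 December 1982.
Base term: 12 December 1982 + 24 years → 12 December 2006.
Regulatory Review Extension: +425 days → 10 February 2008.
Applicant Delay Offset: −382 days → 24 January 2007.

January 24, 2007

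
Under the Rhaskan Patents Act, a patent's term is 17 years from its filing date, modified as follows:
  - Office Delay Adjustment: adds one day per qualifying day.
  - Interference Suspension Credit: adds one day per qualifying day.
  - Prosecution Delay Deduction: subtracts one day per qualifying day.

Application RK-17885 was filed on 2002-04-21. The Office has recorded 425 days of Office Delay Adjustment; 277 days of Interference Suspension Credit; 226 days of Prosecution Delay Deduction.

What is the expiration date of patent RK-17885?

Base term: filing date + 17 years → 21 April 2019.
Office Delay Adjustment: +425 days → 19 June 2020.
Interference Suspension Credit: +277 days → 23 March 2021.
Prosecution Delay Deduction: −226 days → 9 August 2020.

2020-08-09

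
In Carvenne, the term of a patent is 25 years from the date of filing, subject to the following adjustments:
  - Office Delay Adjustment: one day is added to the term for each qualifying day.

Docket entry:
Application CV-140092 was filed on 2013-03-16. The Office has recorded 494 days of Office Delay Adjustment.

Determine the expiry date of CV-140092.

Base term: filing date + 25 years → 16 March 2038.
Office Delay Adjustment: +494 days → 23 July 2039.

2039-07-23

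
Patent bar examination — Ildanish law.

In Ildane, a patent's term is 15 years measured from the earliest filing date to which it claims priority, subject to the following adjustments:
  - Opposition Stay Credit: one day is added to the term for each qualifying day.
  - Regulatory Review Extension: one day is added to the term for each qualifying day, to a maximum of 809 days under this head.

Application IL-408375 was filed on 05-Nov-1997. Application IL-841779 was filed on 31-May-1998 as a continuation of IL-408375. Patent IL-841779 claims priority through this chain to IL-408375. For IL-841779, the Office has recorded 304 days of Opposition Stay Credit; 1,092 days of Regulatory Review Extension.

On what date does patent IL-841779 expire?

Earliest priority filing: 5 November 1997.
Base term: 5 November 1997 + 15 years → 5 November 2012.
Opposition Stay Credit: +304 days → 5 September 2013.
Regulatory Review Extension: 1092 days claimed exceeds the 809-day cap, so +809 days → 23 November 2015.

November 23, 2015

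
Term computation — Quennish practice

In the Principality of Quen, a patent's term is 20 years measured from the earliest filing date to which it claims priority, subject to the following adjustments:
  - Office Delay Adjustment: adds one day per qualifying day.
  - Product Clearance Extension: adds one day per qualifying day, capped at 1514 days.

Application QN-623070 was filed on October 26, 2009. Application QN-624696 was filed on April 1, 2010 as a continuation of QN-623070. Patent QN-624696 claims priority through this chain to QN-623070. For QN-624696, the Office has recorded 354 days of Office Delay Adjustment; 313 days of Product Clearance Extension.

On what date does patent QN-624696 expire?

Earliest priority filing: 26 October 2009.
Base term: 26 October 2009 + 20 years → 26 October 2029.
Office Delay Adjustment: +354 days → 15 October 2030.
Product Clearance Extension: 313 days (within the 1514-day cap) → +313 days → 24 August 2031.

August 24, 2031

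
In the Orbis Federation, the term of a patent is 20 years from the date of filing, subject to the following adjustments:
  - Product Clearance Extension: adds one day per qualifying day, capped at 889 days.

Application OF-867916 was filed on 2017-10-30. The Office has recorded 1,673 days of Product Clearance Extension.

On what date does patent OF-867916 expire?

2040-04-06

Base term: filing date + 20 years → 30 October 2037.
Product Clearance Extension: 1673 days claimed exceeds the 889-day cap, so +889 days → 6 April 2040.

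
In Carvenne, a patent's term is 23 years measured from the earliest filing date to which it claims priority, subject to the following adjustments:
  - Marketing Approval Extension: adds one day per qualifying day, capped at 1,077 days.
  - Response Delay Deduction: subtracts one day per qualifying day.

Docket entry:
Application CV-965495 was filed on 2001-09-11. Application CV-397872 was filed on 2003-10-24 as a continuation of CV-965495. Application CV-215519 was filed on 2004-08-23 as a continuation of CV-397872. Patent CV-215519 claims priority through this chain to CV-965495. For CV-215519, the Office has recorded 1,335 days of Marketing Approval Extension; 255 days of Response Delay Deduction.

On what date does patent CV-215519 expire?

Earliest priority filing: 11 September 2001.
Base term: 11 September 2001 + 23 years → 11 September 2024.
Marketing Approval Extension: 1335 days claimed exceeds the 1077-day cap, so +1077 days → 24 August 2027.
Response Delay Deduction: −255 days → 12 December 2026.

December 12, 2026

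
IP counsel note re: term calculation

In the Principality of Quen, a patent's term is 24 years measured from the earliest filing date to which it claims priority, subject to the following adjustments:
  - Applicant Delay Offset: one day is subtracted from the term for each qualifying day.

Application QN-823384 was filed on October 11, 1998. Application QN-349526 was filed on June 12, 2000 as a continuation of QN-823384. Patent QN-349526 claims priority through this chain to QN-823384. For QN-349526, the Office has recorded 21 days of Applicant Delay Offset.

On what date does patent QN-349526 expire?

September 20, 2022

Earliest priority filing: 11 October 1998.
Base term: 11 October 1998 + 24 years → 11 October 2022.
Applicant Delay Offset: −21 days → 20 September 2022.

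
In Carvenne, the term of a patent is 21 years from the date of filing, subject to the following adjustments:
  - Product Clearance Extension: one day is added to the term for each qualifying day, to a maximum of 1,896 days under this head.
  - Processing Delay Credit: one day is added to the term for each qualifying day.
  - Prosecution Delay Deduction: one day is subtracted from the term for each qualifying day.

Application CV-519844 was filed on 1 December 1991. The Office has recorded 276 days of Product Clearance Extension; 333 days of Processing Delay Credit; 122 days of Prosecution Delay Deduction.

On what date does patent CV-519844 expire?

Base term: filing date + 21 years → 1 December 2012.
Product Clearance Extension: 276 days (within the 1896-day cap) → +276 days → 3 September 2013.
Processing Delay Credit: +333 days → 2 August 2014.
Prosecution Delay Deduction: −122 days → 2 April 2014.

2014-04-02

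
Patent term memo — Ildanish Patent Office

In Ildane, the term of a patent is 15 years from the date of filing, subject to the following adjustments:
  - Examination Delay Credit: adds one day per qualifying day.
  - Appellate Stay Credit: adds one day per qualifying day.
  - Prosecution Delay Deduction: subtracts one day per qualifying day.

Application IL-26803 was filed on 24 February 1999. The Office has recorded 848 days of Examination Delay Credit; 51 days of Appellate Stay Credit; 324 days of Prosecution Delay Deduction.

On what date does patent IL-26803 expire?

Base term: filing date + 15 years → 24 February 2014.
Examination Delay Credit: +848 days → 21 June 2016.
Appellate Stay Credit: +51 days → 11 August 2016.
Prosecution Delay Deduction: −324 days → 22 September 2015.

2015-09-22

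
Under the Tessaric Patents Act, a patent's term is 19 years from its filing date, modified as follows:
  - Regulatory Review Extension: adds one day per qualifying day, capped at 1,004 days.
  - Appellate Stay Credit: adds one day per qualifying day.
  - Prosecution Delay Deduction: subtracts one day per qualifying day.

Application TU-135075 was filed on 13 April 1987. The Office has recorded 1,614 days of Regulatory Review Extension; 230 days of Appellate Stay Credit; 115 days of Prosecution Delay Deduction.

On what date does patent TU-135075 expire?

Base term: filing date + 19 years → 13 April 2006.
Regulatory Review Extension: 1614 days claimed exceeds the 1004-day cap, so +1004 days → 11 January 2009.
Appellate Stay Credit: +230 days → 29 August 2009.
Prosecution Delay Deduction: −115 days → 6 May 2009.

May 6, 2009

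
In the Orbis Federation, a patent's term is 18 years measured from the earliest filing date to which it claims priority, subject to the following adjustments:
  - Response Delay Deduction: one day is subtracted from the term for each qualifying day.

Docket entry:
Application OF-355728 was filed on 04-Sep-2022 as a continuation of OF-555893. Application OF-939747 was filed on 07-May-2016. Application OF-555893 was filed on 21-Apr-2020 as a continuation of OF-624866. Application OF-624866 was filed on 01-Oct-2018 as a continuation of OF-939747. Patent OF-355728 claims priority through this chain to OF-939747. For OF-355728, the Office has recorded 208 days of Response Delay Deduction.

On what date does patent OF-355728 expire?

2033-10-11

Earliest priority filing: 7 May 2016.
Base term: 7 May 2016 + 18 years → 7 May 2034.
Response Delay Deduction: −208 days → 11 October 2033.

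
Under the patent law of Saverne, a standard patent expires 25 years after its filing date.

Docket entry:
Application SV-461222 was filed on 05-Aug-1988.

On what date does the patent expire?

Filing date + 25 years → 5 August 2013.

2013-08-05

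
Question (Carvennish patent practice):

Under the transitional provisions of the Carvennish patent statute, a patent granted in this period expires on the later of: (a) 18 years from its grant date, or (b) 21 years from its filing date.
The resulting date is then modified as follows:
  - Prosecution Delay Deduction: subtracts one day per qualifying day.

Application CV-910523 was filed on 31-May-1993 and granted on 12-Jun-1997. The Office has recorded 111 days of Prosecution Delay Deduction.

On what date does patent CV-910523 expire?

2015-02-21

(a) grant + 18 years → 12 June 2015.
(b) filing + 21 years → 31 May 2014.
Later of the two: 12 June 2015.
Prosecution Delay Deduction: −111 days → 21 February 2015.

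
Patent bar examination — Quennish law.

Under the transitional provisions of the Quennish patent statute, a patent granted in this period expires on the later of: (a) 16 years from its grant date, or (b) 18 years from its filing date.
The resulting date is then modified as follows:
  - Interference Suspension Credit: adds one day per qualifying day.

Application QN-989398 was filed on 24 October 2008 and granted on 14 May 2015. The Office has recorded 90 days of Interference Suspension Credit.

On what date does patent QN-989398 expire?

August 12, 2031

(a) grant + 16 years → 14 May 2031.
(b) filing + 18 years → 24 October 2026.
Later of the two: 14 May 2031.
Interference Suspension Credit: +90 days → 12 August 2031.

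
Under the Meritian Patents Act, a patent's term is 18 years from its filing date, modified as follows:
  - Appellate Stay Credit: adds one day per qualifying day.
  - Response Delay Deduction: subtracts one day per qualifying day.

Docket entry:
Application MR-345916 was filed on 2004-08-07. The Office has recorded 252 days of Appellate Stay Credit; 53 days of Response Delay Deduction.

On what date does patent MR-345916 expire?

February 22, 2023

Base term: filing date + 18 years → 7 August 2022.
Appellate Stay Credit: +252 days → 16 April 2023.
Response Delay Deduction: −53 days → 22 February 2023.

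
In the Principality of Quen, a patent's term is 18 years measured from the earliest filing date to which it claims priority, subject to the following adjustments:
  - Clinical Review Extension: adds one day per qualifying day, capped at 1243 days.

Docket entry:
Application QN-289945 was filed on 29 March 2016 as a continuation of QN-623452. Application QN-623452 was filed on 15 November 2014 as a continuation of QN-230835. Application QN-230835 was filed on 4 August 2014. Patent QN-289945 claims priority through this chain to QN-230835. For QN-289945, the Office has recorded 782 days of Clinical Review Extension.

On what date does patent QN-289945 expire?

Earliest priority filing: 4 August 2014.
Base term: 4 August 2014 + 18 years → 4 August 2032.
Clinical Review Extension: 782 days (within the 1243-day cap) → +782 days → 25 September 2034.

2034-09-25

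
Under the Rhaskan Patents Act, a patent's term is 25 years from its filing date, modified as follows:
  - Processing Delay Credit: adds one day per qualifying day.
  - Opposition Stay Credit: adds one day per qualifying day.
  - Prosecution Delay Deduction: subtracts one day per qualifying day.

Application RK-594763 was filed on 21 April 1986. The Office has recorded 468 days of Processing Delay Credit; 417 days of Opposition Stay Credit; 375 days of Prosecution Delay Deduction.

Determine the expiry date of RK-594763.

September 12, 2012

Base term: filing date + 25 years → 21 April 2011.
Processing Delay Credit: +468 days → 1 August 2012.
Opposition Stay Credit: +417 days → 22 September 2013.
Prosecution Delay Deduction: −375 days → 12 September 2012.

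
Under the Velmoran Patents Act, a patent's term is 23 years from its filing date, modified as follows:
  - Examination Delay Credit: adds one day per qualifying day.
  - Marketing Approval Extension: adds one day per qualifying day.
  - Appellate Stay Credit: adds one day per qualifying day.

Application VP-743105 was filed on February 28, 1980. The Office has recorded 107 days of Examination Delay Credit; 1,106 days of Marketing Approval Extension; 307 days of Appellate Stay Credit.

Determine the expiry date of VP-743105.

Base term: filing date + 23 years → 28 February 2003.
Examination Delay Credit: +107 days → 15 June 2003.
Marketing Approval Extension: +1106 days → 25 June 2006.
Appellate Stay Credit: +307 days → 28 April 2007.

2007-04-28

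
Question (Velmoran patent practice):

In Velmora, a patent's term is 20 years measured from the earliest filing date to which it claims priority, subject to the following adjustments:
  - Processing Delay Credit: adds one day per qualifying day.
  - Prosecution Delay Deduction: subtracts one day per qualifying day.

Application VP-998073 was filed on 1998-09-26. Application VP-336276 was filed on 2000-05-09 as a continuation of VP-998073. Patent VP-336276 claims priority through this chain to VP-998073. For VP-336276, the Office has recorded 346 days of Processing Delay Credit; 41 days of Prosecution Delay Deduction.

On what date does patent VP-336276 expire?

Earliest priority filing: 26 September 1998.
Base term: 26 September 1998 + 20 years → 26 September 2018.
Processing Delay Credit: +346 days → 7 September 2019.
Prosecution Delay Deduction: −41 days → 28 July 2019.

July 28, 2019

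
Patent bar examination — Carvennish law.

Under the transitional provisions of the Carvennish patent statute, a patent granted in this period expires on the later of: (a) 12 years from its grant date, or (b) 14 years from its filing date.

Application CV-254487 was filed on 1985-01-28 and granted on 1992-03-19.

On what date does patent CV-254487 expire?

March 19, 2004

(a) grant + 12 years → 19 March 2004.
(b) filing + 14 years → 28 January 1999.
Later of the two: 19 March 2004.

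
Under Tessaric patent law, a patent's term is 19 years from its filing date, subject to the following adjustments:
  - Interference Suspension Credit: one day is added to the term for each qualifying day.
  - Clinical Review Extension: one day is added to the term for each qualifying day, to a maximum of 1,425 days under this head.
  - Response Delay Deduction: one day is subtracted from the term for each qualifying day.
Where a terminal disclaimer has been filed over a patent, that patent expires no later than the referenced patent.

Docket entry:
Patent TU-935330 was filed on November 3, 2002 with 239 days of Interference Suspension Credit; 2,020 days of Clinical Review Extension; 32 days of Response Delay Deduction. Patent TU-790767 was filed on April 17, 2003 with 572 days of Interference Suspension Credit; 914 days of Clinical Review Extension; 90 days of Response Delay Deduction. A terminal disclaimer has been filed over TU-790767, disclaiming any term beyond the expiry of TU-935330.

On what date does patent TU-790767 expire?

February 11, 2026

Natural term of TU-790767:
  Base: filing + 19 years → 17 April 2022.
  Interference Suspension Credit: +572 days → 10 November 2023.
  Clinical Review Extension: 914 days (within the 1425-day cap) → +914 days → 12 May 2026.
  Response Delay Deduction: −90 days → 11 February 2026.
Expiry of referenced patent TU-935330:
  Base: filing + 19 years → 3 November 2021.
  Interference Suspension Credit: +239 days → 30 June 2022.
  Clinical Review Extension: 2020 days claimed exceeds the 1425-day cap, so +1425 days → 25 May 2026.
  Response Delay Deduction: −32 days → 23 April 2026.
Terminal disclaimer: TU-790767 expires on the earlier of 11 February 2026 and 23 April 2026.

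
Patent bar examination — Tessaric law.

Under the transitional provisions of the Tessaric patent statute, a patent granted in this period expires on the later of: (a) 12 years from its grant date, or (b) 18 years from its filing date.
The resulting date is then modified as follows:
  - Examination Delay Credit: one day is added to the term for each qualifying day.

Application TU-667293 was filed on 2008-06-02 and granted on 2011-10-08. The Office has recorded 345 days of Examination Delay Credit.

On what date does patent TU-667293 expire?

(a) grant + 12 years → 8 October 2023.
(b) filing + 18 years → 2 June 2026.
Later of the two: 2 June 2026.
Examination Delay Credit: +345 days → 13 May 2027.

2027-05-13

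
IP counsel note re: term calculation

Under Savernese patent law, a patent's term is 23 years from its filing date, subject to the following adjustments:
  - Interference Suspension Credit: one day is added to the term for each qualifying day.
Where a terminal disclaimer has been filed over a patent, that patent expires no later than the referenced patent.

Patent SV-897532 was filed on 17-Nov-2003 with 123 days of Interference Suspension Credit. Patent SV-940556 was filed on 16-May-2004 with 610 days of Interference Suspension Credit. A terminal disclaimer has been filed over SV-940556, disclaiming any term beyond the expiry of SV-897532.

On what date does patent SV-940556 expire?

Natural term of SV-940556:
  Base: filing + 23 years → 16 May 2027.
  Interference Suspension Credit: +610 days → 15 January 2029.
Expiry of referenced patent SV-897532:
  Base: filing + 23 years → 17 November 2026.
  Interference Suspension Credit: +123 days → 20 March 2027.
Terminal disclaimer: SV-940556 expires on the earlier of 15 January 2029 and 20 March 2027.

March 20, 2027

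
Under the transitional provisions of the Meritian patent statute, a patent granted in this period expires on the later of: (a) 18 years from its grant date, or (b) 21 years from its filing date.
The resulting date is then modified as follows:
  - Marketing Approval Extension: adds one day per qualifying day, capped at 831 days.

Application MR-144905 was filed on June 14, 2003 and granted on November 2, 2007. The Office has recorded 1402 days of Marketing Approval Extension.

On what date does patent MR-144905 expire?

2028-02-11

(a) grant + 18 years → 2 November 2025.
(b) filing + 21 years → 14 June 2024.
Later of the two: 2 November 2025.
Marketing Approval Extension: 1402 days claimed exceeds the 831-day cap, so +831 days → 11 February 2028.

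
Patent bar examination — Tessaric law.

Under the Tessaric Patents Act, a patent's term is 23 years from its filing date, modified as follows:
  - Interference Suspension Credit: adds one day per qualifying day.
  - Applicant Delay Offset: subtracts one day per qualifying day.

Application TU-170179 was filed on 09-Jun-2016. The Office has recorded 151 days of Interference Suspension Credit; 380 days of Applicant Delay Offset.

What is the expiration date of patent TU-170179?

Base term: filing date + 23 years → 9 June 2039.
Interference Suspension Credit: +151 days → 7 November 2039.
Applicant Delay Offset: −380 days → 23 October 2038.

2038-10-23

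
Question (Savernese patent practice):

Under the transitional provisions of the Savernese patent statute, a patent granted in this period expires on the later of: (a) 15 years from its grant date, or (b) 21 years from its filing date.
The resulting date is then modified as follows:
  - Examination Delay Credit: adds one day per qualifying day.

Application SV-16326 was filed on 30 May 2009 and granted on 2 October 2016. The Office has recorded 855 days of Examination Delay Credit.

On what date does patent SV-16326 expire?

2034-02-03

(a) grant + 15 years → 2 October 2031.
(b) filing + 21 years → 30 May 2030.
Later of the two: 2 October 2031.
Examination Delay Credit: +855 days → 3 February 2034.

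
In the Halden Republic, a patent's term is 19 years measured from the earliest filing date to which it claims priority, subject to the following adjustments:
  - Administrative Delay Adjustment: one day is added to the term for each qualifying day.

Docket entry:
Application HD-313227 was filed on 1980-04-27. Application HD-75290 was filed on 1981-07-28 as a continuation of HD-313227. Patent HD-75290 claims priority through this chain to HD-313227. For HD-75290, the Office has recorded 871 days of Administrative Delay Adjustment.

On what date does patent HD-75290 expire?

2001-09-14

Earliest priority filing: 27 April 1980.
Base term: 27 April 1980 + 19 years → 27 April 1999.
Administrative Delay Adjustment: +871 days → 14 September 2001.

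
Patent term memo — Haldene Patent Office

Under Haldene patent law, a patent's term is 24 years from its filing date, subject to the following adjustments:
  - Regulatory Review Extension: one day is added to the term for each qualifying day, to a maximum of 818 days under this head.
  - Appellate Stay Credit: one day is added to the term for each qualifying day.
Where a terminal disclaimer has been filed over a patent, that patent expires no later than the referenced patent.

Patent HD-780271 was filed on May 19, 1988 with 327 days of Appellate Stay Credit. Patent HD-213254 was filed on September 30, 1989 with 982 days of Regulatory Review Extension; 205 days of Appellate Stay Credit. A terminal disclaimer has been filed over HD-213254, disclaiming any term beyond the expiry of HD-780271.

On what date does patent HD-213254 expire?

Natural term of HD-213254:
  Base: filing + 24 years → 30 September 2013.
  Regulatory Review Extension: 982 days claimed exceeds the 818-day cap, so +818 days → 27 December 2015.
  Appellate Stay Credit: +205 days → 19 July 2016.
Expiry of referenced patent HD-780271:
  Base: filing + 24 years → 19 May 2012.
  Appellate Stay Credit: +327 days → 11 April 2013.
Terminal disclaimer: HD-213254 expires on the earlier of 19 July 2016 and 11 April 2013.

April 11, 2013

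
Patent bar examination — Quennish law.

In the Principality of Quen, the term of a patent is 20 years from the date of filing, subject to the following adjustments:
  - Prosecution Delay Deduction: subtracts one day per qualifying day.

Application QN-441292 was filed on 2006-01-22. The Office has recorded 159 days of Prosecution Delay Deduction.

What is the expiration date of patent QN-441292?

2025-08-16

Base term: filing date + 20 years → 22 January 2026.
Prosecution Delay Deduction: −159 days → 16 August 2025.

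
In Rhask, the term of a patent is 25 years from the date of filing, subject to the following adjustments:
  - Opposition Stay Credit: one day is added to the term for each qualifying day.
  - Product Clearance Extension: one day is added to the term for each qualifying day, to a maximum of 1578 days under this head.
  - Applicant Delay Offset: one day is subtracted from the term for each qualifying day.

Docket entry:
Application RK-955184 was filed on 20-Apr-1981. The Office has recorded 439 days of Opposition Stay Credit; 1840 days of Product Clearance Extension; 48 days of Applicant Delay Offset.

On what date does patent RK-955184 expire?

Base term: filing date + 25 years → 20 April 2006.
Opposition Stay Credit: +439 days → 3 July 2007.
Product Clearance Extension: 1840 days claimed exceeds the 1578-day cap, so +1578 days → 28 October 2011.
Applicant Delay Offset: −48 days → 10 September 2011.

2011-09-10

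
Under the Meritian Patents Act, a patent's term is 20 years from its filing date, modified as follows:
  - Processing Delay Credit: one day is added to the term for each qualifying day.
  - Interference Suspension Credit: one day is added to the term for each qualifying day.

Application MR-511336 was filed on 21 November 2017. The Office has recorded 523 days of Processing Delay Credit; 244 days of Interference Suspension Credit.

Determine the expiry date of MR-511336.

Base term: filing date + 20 years → 21 November 2037.
Processing Delay Credit: +523 days → 28 April 2039.
Interference Suspension Credit: +244 days → 28 December 2039.

December 28, 2039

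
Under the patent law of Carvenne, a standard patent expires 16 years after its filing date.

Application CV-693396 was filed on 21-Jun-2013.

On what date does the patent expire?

Filing date + 16 years → 21 June 2029.

June 21, 2029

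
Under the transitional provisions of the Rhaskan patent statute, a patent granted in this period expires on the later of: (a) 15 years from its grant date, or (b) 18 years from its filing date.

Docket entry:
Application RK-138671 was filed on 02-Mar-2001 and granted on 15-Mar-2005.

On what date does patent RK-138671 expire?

March 15, 2020

(a) grant + 15 years → 15 March 2020.
(b) filing + 18 years → 2 March 2019.
Later of the two: 15 March 2020.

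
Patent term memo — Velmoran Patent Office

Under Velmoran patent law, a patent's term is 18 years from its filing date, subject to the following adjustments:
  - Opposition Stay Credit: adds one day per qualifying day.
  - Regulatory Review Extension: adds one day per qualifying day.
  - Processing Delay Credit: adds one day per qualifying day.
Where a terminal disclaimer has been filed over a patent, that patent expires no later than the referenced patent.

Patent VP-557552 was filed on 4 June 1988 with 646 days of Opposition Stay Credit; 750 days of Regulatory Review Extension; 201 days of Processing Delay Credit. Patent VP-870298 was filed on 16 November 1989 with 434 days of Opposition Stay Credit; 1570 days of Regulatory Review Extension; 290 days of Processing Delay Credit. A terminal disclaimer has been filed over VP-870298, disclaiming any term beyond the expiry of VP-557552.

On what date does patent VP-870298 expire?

October 18, 2010

Natural term of VP-870298:
  Base: filing + 18 years → 16 November 2007.
  Opposition Stay Credit: +434 days → 23 January 2009.
  Regulatory Review Extension: +1570 days → 12 May 2013.
  Processing Delay Credit: +290 days → 26 February 2014.
Expiry of referenced patent VP-557552:
  Base: filing + 18 years → 4 June 2006.
  Opposition Stay Credit: +646 days → 11 March 2008.
  Regulatory Review Extension: +750 days → 31 March 2010.
  Processing Delay Credit: +201 days → 18 October 2010.
Terminal disclaimer: VP-870298 expires on the earlier of 26 February 2014 and 18 October 2010.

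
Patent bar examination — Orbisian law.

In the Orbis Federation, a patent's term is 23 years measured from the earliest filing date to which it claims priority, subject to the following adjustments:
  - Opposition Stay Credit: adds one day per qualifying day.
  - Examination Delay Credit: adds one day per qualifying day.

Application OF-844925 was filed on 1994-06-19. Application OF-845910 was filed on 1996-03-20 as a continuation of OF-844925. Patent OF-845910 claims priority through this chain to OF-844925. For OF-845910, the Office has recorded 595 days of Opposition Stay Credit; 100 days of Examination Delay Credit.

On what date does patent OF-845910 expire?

Earliest priority filing: 19 June 1994.
Base term: 19 June 1994 + 23 years → 19 June 2017.
Opposition Stay Credit: +595 days → 4 February 2019.
Examination Delay Credit: +100 days → 15 May 2019.

May 15, 2019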